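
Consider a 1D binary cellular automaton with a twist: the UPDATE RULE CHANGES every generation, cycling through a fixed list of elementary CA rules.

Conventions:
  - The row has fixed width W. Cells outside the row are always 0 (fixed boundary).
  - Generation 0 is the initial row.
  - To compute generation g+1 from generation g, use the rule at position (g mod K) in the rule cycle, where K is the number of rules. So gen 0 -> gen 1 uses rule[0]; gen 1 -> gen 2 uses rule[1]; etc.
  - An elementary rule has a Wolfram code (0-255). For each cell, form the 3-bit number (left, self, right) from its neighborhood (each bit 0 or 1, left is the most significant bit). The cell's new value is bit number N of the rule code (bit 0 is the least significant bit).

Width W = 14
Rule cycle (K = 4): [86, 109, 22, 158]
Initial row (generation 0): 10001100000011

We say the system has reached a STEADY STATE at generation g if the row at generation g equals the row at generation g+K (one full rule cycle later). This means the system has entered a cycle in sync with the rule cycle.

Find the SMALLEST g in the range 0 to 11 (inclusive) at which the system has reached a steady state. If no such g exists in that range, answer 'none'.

Gen 0: 10001100000011
Gen 1 (rule 86): 11010110000101
Gen 2 (rule 109): 11111110110111
Gen 3 (rule 22): 00000000000000
Gen 4 (rule 158): 00000000000000
Gen 5 (rule 86): 00000000000000
Gen 6 (rule 109): 11111111111111
Gen 7 (rule 22): 00000000000000
Gen 8 (rule 158): 00000000000000
Gen 9 (rule 86): 00000000000000
Gen 10 (rule 109): 11111111111111
Gen 11 (rule 22): 00000000000000
Gen 12 (rule 158): 00000000000000
Gen 13 (rule 86): 00000000000000
Gen 14 (rule 109): 11111111111111
Gen 15 (rule 22): 00000000000000

Answer: 3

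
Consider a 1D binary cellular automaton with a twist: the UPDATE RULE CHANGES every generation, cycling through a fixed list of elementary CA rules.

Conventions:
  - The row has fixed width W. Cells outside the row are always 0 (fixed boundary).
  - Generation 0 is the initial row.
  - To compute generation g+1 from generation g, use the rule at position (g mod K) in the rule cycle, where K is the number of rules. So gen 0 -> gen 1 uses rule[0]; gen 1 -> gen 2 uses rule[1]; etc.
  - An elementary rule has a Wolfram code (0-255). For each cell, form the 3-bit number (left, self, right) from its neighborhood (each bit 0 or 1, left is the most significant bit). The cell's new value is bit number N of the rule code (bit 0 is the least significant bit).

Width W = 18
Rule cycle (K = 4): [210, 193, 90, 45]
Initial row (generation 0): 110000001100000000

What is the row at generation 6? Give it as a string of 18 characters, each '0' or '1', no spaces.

Answer: 000100000001010001

Derivation:
Gen 0: 110000001100000000
Gen 1 (rule 210): 011000010110000000
Gen 2 (rule 193): 001011000010111111
Gen 3 (rule 90): 010011100100100001
Gen 4 (rule 45): 010010000100101101
Gen 5 (rule 210): 101101001011000100
Gen 6 (rule 193): 000100000001010001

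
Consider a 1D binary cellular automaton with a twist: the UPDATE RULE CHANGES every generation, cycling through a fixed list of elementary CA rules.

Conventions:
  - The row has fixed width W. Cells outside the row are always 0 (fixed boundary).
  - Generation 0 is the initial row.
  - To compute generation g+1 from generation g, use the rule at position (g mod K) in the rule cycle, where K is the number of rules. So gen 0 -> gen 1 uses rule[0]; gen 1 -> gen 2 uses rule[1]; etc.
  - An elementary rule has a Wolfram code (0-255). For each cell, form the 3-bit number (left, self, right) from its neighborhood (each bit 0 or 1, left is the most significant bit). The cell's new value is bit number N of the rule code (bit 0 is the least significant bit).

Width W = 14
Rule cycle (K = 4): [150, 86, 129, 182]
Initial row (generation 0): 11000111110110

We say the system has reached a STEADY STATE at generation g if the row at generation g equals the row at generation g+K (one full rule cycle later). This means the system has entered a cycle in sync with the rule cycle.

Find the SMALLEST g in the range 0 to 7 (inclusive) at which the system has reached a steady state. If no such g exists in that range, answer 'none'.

Gen 0: 11000111110110
Gen 1 (rule 150): 00101011100001
Gen 2 (rule 86): 01101000110011
Gen 3 (rule 129): 00000010000000
Gen 4 (rule 182): 00000111000000
Gen 5 (rule 150): 00001010100000
Gen 6 (rule 86): 00011010110000
Gen 7 (rule 129): 11000000000111
Gen 8 (rule 182): 00100000001010
Gen 9 (rule 150): 01110000011011
Gen 10 (rule 86): 10011000101001
Gen 11 (rule 129): 00000010000000

Answer: none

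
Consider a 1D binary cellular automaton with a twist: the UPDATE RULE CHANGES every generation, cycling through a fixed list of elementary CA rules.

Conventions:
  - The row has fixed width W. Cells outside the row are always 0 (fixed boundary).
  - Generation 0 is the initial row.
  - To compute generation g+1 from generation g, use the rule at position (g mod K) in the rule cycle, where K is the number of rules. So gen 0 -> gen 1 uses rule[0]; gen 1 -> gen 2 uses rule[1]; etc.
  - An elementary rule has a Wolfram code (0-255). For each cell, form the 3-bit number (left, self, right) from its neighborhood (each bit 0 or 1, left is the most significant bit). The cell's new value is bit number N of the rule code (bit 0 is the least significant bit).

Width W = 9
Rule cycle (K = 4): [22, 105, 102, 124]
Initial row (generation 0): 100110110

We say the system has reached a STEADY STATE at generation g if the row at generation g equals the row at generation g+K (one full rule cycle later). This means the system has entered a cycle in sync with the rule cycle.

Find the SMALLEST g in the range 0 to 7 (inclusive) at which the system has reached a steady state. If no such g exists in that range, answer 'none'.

Gen 0: 100110110
Gen 1 (rule 22): 111000001
Gen 2 (rule 105): 101011100
Gen 3 (rule 102): 111100100
Gen 4 (rule 124): 100110110
Gen 5 (rule 22): 111000001
Gen 6 (rule 105): 101011100
Gen 7 (rule 102): 111100100
Gen 8 (rule 124): 100110110
Gen 9 (rule 22): 111000001
Gen 10 (rule 105): 101011100
Gen 11 (rule 102): 111100100

Answer: 0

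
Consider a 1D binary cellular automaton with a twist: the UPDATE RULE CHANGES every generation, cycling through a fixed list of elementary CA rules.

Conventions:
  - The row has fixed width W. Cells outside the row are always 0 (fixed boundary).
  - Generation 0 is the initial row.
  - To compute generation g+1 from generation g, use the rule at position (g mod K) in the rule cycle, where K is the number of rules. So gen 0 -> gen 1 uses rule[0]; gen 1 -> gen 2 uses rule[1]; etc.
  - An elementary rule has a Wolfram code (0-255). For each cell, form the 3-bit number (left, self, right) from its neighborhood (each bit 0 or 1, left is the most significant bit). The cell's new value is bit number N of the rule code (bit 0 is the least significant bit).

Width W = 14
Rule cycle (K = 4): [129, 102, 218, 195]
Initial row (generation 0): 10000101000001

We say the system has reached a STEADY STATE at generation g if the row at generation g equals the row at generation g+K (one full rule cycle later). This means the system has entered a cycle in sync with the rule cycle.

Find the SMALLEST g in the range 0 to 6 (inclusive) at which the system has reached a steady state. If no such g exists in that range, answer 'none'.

Gen 0: 10000101000001
Gen 1 (rule 129): 00110000011100
Gen 2 (rule 102): 01010000100100
Gen 3 (rule 218): 10001001011010
Gen 4 (rule 195): 00110010001000
Gen 5 (rule 129): 10000000100011
Gen 6 (rule 102): 10000001100101
Gen 7 (rule 218): 01000011111000
Gen 8 (rule 195): 10011101111011
Gen 9 (rule 129): 00001000110000
Gen 10 (rule 102): 00011001010000

Answer: none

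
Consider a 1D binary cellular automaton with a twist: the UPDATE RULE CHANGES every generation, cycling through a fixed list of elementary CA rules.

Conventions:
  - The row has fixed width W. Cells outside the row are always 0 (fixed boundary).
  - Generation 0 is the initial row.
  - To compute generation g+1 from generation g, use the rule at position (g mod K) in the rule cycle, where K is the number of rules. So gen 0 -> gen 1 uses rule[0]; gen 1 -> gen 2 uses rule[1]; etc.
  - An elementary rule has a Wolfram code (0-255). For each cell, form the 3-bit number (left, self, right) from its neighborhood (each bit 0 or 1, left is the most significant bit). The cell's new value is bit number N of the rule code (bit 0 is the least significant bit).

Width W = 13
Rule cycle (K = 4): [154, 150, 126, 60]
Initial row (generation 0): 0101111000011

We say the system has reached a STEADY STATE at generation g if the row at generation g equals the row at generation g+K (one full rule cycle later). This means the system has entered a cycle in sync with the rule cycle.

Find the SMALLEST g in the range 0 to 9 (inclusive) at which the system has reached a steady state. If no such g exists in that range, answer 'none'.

Answer: none

Derivation:
Gen 0: 0101111000011
Gen 1 (rule 154): 1001110100110
Gen 2 (rule 150): 1110100111001
Gen 3 (rule 126): 1011111101111
Gen 4 (rule 60): 1110000011000
Gen 5 (rule 154): 1101000110100
Gen 6 (rule 150): 0001101000110
Gen 7 (rule 126): 0011111101111
Gen 8 (rule 60): 0010000011000
Gen 9 (rule 154): 0101000110100
Gen 10 (rule 150): 1101101000110
Gen 11 (rule 126): 1111111101111
Gen 12 (rule 60): 1000000011000
Gen 13 (rule 154): 0100000110100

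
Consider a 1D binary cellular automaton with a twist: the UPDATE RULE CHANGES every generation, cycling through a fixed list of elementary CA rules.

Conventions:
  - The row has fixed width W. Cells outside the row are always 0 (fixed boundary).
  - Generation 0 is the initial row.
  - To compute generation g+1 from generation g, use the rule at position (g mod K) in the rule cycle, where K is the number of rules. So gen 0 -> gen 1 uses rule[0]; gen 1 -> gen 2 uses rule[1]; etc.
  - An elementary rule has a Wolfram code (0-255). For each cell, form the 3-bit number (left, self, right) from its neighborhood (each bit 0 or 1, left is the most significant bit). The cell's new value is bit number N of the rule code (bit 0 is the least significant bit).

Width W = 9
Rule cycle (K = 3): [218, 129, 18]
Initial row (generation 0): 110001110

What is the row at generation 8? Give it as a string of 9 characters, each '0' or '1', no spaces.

Gen 0: 110001110
Gen 1 (rule 218): 111011111
Gen 2 (rule 129): 010001110
Gen 3 (rule 18): 101010001
Gen 4 (rule 218): 000001010
Gen 5 (rule 129): 111100000
Gen 6 (rule 18): 000010000
Gen 7 (rule 218): 000101000
Gen 8 (rule 129): 110000011

Answer: 110000011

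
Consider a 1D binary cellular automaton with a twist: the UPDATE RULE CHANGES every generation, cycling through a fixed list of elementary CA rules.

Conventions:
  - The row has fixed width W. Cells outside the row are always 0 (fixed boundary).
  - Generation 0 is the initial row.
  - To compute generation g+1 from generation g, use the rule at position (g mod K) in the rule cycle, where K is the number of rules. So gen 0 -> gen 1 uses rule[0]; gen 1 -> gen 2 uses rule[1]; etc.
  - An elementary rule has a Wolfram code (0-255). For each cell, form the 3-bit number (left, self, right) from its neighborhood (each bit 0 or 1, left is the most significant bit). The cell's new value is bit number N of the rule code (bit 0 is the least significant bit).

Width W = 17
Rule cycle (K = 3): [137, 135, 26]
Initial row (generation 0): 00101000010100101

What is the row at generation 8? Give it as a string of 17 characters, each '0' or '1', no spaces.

Gen 0: 00101000010100101
Gen 1 (rule 137): 10000011000000000
Gen 2 (rule 135): 10111100011111111
Gen 3 (rule 26): 00100010110000000
Gen 4 (rule 137): 10001000100111111
Gen 5 (rule 135): 10111011101011110
Gen 6 (rule 26): 00100010000010001
Gen 7 (rule 137): 10001000111000100
Gen 8 (rule 135): 10111011010011101

Answer: 10111011010011101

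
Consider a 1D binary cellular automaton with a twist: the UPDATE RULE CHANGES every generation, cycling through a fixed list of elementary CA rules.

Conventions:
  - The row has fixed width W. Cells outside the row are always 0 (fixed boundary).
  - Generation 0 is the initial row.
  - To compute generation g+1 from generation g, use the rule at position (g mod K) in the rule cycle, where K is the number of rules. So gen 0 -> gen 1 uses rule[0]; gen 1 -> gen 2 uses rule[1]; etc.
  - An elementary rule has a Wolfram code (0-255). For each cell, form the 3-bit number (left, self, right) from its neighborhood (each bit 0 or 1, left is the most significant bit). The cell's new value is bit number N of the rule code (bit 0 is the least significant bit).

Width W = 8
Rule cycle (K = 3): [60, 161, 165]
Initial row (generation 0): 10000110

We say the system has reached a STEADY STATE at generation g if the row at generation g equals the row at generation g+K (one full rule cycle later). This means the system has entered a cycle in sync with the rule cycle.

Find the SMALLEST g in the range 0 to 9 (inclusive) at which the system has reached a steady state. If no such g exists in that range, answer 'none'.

Gen 0: 10000110
Gen 1 (rule 60): 11000101
Gen 2 (rule 161): 00010010
Gen 3 (rule 165): 11010010
Gen 4 (rule 60): 10111011
Gen 5 (rule 161): 01010100
Gen 6 (rule 165): 01111101
Gen 7 (rule 60): 01000011
Gen 8 (rule 161): 00011000
Gen 9 (rule 165): 11000011
Gen 10 (rule 60): 10100010
Gen 11 (rule 161): 01001000
Gen 12 (rule 165): 01001011

Answer: none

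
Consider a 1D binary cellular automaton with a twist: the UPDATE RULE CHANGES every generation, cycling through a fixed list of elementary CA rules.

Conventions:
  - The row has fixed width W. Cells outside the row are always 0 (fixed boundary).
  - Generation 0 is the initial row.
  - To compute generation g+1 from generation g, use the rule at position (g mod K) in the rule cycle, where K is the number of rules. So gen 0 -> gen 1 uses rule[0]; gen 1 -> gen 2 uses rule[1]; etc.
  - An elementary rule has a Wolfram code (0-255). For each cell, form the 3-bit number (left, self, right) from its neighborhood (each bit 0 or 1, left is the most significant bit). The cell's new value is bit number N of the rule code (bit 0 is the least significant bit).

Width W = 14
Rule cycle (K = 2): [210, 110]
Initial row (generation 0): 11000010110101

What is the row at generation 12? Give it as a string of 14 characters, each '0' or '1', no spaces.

Answer: 11101101101100

Derivation:
Gen 0: 11000010110101
Gen 1 (rule 210): 01100100010000
Gen 2 (rule 110): 11101100110000
Gen 3 (rule 210): 01100111011000
Gen 4 (rule 110): 11101101111000
Gen 5 (rule 210): 01100100111100
Gen 6 (rule 110): 11101101100100
Gen 7 (rule 210): 01100100111010
Gen 8 (rule 110): 11101101101110
Gen 9 (rule 210): 01100100100111
Gen 10 (rule 110): 11101101101101
Gen 11 (rule 210): 01100100100100
Gen 12 (rule 110): 11101101101100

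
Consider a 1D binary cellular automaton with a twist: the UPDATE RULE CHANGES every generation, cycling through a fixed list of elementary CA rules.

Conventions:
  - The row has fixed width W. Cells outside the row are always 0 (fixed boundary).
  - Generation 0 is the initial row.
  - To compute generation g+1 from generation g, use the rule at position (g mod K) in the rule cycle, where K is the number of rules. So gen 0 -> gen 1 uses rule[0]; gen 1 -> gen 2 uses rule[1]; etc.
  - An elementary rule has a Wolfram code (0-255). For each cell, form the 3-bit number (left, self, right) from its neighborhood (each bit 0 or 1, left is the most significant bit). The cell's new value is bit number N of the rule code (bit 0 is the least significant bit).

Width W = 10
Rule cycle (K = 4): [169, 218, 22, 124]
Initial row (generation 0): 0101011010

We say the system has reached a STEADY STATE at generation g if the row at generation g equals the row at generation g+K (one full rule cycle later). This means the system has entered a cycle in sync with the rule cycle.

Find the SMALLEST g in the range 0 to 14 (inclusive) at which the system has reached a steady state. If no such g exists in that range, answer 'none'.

Answer: 11

Derivation:
Gen 0: 0101011010
Gen 1 (rule 169): 0010110100
Gen 2 (rule 218): 0100110010
Gen 3 (rule 22): 1111001111
Gen 4 (rule 124): 1001101001
Gen 5 (rule 169): 0001010000
Gen 6 (rule 218): 0010001000
Gen 7 (rule 22): 0111011100
Gen 8 (rule 124): 0101110110
Gen 9 (rule 169): 0011101100
Gen 10 (rule 218): 0111101110
Gen 11 (rule 22): 1000000001
Gen 12 (rule 124): 1100000001
Gen 13 (rule 169): 1001111100
Gen 14 (rule 218): 0111111110
Gen 15 (rule 22): 1000000001
Gen 16 (rule 124): 1100000001
Gen 17 (rule 169): 1001111100
Gen 18 (rule 218): 0111111110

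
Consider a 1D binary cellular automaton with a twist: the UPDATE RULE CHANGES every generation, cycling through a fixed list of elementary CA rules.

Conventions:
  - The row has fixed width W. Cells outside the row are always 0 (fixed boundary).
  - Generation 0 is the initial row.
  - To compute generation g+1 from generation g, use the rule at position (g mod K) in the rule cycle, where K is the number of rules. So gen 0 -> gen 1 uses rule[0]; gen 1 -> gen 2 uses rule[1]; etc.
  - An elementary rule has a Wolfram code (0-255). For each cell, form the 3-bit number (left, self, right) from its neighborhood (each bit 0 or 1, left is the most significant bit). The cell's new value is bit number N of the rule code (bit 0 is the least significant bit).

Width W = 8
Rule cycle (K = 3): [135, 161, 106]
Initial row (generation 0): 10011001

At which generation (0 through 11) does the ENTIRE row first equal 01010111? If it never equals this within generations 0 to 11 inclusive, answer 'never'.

Gen 0: 10011001
Gen 1 (rule 135): 10100011
Gen 2 (rule 161): 01001000
Gen 3 (rule 106): 10010000
Gen 4 (rule 135): 10110111
Gen 5 (rule 161): 01001010
Gen 6 (rule 106): 10010100
Gen 7 (rule 135): 10110101
Gen 8 (rule 161): 01001010
Gen 9 (rule 106): 10010100
Gen 10 (rule 135): 10110101
Gen 11 (rule 161): 01001010

Answer: never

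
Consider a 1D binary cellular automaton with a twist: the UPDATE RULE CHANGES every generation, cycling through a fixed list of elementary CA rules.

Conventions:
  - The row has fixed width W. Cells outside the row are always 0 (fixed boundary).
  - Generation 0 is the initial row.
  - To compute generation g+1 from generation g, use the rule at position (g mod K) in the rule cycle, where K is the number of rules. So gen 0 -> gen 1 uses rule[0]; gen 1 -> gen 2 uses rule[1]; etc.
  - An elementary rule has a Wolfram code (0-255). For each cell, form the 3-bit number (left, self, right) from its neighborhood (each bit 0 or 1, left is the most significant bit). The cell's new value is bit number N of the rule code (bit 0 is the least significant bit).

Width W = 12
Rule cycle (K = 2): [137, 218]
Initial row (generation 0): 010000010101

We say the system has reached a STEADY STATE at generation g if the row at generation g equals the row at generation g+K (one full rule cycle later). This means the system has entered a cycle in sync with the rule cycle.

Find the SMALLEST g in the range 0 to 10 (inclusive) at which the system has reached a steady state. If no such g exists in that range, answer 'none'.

Gen 0: 010000010101
Gen 1 (rule 137): 000111000000
Gen 2 (rule 218): 001111100000
Gen 3 (rule 137): 101111001111
Gen 4 (rule 218): 001111111111
Gen 5 (rule 137): 101111111110
Gen 6 (rule 218): 001111111111
Gen 7 (rule 137): 101111111110
Gen 8 (rule 218): 001111111111
Gen 9 (rule 137): 101111111110
Gen 10 (rule 218): 001111111111
Gen 11 (rule 137): 101111111110
Gen 12 (rule 218): 001111111111

Answer: 4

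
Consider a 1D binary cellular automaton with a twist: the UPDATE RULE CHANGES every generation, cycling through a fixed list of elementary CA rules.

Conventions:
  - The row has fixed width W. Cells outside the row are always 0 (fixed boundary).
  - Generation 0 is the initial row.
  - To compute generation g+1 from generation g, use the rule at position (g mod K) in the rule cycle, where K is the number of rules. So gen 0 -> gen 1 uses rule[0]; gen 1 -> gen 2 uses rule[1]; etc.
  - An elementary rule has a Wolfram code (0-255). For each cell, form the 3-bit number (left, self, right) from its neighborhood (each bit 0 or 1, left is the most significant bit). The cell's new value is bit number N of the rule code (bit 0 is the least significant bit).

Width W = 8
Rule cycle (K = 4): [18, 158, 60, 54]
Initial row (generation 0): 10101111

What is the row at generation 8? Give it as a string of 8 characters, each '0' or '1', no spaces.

Answer: 00000000

Derivation:
Gen 0: 10101111
Gen 1 (rule 18): 00000000
Gen 2 (rule 158): 00000000
Gen 3 (rule 60): 00000000
Gen 4 (rule 54): 00000000
Gen 5 (rule 18): 00000000
Gen 6 (rule 158): 00000000
Gen 7 (rule 60): 00000000
Gen 8 (rule 54): 00000000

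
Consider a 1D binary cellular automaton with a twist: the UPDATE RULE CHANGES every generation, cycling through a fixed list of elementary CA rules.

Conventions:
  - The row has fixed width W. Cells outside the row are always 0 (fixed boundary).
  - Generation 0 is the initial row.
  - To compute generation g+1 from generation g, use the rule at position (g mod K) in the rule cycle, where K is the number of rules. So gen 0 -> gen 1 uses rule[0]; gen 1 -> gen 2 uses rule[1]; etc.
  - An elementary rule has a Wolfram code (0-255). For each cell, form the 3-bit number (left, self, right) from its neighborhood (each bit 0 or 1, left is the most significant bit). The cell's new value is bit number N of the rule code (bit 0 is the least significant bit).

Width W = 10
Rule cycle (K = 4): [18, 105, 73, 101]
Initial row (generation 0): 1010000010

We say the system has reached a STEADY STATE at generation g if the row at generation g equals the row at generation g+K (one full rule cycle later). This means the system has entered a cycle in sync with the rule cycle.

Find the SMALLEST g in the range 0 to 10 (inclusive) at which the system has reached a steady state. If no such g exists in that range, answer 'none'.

Gen 0: 1010000010
Gen 1 (rule 18): 0001000101
Gen 2 (rule 105): 1100010010
Gen 3 (rule 73): 1101000000
Gen 4 (rule 101): 0111011111
Gen 5 (rule 18): 1000000000
Gen 6 (rule 105): 0011111111
Gen 7 (rule 73): 1010000001
Gen 8 (rule 101): 1110111101
Gen 9 (rule 18): 0000000000
Gen 10 (rule 105): 1111111111
Gen 11 (rule 73): 1000000001
Gen 12 (rule 101): 1011111101
Gen 13 (rule 18): 0000000000
Gen 14 (rule 105): 1111111111

Answer: 9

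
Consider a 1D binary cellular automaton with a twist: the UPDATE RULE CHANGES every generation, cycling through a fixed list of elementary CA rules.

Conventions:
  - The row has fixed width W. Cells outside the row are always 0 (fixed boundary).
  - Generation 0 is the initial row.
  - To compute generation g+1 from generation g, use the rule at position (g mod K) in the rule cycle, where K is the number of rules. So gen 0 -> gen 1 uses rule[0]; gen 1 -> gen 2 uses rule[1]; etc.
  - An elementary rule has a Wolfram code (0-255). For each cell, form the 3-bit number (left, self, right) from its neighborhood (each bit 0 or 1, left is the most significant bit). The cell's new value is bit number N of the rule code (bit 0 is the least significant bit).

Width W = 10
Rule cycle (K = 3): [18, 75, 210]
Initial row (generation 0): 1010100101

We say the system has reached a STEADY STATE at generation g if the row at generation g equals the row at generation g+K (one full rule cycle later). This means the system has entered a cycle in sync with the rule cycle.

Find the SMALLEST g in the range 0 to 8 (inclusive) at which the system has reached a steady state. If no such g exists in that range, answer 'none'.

Answer: 6

Derivation:
Gen 0: 1010100101
Gen 1 (rule 18): 0000011000
Gen 2 (rule 75): 1111111011
Gen 3 (rule 210): 0111111001
Gen 4 (rule 18): 1000000110
Gen 5 (rule 75): 0011111110
Gen 6 (rule 210): 0101111111
Gen 7 (rule 18): 1000000000
Gen 8 (rule 75): 0011111111
Gen 9 (rule 210): 0101111111
Gen 10 (rule 18): 1000000000
Gen 11 (rule 75): 0011111111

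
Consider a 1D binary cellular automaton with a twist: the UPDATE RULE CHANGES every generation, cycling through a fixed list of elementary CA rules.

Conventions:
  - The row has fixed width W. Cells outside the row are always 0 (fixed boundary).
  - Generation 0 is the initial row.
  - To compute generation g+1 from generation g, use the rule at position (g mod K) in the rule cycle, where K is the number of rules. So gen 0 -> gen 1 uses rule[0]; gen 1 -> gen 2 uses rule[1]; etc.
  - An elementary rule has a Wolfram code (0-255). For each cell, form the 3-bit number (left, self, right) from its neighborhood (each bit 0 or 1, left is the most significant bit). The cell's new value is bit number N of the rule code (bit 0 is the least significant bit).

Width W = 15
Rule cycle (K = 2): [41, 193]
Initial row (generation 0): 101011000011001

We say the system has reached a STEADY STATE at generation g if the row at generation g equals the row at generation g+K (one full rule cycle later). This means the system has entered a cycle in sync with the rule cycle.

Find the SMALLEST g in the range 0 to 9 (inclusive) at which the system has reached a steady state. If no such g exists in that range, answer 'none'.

Gen 0: 101011000011001
Gen 1 (rule 41): 010110011010000
Gen 2 (rule 193): 000010001000111
Gen 3 (rule 41): 111000100010100
Gen 4 (rule 193): 011010001000001
Gen 5 (rule 41): 010100100011100
Gen 6 (rule 193): 000000001001101
Gen 7 (rule 41): 111111100001010
Gen 8 (rule 193): 011111101100000
Gen 9 (rule 41): 010000011001111
Gen 10 (rule 193): 000111001000111
Gen 11 (rule 41): 110100000010100

Answer: none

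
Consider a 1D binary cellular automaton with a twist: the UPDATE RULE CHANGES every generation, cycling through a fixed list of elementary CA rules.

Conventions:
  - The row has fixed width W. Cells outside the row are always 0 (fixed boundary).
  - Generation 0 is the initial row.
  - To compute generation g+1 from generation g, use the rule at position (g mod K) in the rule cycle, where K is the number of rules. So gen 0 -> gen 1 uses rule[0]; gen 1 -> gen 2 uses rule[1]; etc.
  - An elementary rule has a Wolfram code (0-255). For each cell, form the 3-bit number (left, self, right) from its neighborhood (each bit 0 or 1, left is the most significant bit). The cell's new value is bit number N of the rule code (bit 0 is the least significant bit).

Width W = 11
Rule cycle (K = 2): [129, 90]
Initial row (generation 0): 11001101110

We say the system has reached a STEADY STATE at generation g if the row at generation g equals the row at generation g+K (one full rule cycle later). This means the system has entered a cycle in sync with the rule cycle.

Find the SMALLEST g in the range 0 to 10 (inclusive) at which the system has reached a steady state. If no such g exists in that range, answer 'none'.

Gen 0: 11001101110
Gen 1 (rule 129): 00000000100
Gen 2 (rule 90): 00000001010
Gen 3 (rule 129): 11111100000
Gen 4 (rule 90): 10000110000
Gen 5 (rule 129): 00110000111
Gen 6 (rule 90): 01111001101
Gen 7 (rule 129): 00110000000
Gen 8 (rule 90): 01111000000
Gen 9 (rule 129): 00110011111
Gen 10 (rule 90): 01111110001
Gen 11 (rule 129): 00111100100
Gen 12 (rule 90): 01100111010

Answer: none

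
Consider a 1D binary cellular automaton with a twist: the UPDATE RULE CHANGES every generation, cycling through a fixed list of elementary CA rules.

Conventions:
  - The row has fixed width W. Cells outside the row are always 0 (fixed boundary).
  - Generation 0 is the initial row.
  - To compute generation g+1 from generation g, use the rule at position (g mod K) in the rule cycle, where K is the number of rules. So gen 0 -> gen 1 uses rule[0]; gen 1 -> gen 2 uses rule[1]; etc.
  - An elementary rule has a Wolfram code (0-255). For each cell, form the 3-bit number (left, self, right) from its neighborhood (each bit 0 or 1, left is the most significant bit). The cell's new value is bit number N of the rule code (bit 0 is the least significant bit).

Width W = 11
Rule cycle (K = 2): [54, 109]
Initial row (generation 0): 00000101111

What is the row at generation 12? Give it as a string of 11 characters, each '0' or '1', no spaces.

Gen 0: 00000101111
Gen 1 (rule 54): 00001110000
Gen 2 (rule 109): 11101010111
Gen 3 (rule 54): 00011111000
Gen 4 (rule 109): 11010001011
Gen 5 (rule 54): 00111011100
Gen 6 (rule 109): 10101110101
Gen 7 (rule 54): 11110001111
Gen 8 (rule 109): 10010101001
Gen 9 (rule 54): 11111111111
Gen 10 (rule 109): 10000000001
Gen 11 (rule 54): 11000000011
Gen 12 (rule 109): 11011111011

Answer: 11011111011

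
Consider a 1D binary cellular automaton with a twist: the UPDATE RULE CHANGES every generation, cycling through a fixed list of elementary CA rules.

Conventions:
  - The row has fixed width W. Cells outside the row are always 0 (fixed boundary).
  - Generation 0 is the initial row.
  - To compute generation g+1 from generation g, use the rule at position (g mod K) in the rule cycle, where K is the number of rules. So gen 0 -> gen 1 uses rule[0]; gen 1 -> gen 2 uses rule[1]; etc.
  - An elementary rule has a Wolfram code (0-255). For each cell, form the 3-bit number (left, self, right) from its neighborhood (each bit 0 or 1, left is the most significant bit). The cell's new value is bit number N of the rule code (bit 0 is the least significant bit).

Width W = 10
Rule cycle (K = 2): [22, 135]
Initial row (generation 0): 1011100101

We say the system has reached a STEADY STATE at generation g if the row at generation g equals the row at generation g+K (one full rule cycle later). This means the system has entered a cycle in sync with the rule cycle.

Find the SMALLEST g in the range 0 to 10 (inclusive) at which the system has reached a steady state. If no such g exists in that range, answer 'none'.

Gen 0: 1011100101
Gen 1 (rule 22): 1000011101
Gen 2 (rule 135): 1011101001
Gen 3 (rule 22): 1000001111
Gen 4 (rule 135): 1011110110
Gen 5 (rule 22): 1000000001
Gen 6 (rule 135): 1011111111
Gen 7 (rule 22): 1000000000
Gen 8 (rule 135): 1011111111
Gen 9 (rule 22): 1000000000
Gen 10 (rule 135): 1011111111
Gen 11 (rule 22): 1000000000
Gen 12 (rule 135): 1011111111

Answer: 6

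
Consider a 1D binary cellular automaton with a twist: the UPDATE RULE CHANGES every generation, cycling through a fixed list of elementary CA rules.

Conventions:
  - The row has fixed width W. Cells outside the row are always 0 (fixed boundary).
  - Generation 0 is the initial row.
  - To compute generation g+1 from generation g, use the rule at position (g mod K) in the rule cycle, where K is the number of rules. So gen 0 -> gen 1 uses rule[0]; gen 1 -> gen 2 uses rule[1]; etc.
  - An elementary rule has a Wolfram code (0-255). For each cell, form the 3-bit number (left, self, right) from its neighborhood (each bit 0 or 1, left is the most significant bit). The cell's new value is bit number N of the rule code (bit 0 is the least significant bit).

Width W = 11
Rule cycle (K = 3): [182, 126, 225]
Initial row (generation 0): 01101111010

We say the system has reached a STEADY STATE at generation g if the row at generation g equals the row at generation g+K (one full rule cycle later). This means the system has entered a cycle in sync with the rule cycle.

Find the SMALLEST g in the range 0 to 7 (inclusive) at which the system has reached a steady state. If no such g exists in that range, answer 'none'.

Answer: none

Derivation:
Gen 0: 01101111010
Gen 1 (rule 182): 10010110111
Gen 2 (rule 126): 11111111101
Gen 3 (rule 225): 01111111110
Gen 4 (rule 182): 10111111101
Gen 5 (rule 126): 11100000111
Gen 6 (rule 225): 01101110011
Gen 7 (rule 182): 10010101100
Gen 8 (rule 126): 11111111110
Gen 9 (rule 225): 01111111110
Gen 10 (rule 182): 10111111101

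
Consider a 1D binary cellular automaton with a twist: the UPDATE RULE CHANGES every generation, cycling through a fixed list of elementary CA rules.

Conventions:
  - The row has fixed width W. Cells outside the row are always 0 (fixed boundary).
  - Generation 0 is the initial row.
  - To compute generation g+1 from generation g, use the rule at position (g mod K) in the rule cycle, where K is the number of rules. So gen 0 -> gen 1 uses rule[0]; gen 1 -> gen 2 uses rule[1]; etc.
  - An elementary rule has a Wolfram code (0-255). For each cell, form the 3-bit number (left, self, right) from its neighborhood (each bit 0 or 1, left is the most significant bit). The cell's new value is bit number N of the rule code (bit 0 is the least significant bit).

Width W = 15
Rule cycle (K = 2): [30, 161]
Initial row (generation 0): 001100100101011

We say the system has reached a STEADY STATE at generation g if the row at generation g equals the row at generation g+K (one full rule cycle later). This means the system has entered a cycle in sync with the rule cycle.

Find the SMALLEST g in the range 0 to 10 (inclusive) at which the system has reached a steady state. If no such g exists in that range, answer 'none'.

Gen 0: 001100100101011
Gen 1 (rule 30): 011011111101010
Gen 2 (rule 161): 000101111010100
Gen 3 (rule 30): 001101000010110
Gen 4 (rule 161): 100010011001000
Gen 5 (rule 30): 110111110111100
Gen 6 (rule 161): 001011101011001
Gen 7 (rule 30): 011010001010111
Gen 8 (rule 161): 000100100101010
Gen 9 (rule 30): 001111111101011
Gen 10 (rule 161): 100111111010100
Gen 11 (rule 30): 111100000010110
Gen 12 (rule 161): 011001111001000

Answer: none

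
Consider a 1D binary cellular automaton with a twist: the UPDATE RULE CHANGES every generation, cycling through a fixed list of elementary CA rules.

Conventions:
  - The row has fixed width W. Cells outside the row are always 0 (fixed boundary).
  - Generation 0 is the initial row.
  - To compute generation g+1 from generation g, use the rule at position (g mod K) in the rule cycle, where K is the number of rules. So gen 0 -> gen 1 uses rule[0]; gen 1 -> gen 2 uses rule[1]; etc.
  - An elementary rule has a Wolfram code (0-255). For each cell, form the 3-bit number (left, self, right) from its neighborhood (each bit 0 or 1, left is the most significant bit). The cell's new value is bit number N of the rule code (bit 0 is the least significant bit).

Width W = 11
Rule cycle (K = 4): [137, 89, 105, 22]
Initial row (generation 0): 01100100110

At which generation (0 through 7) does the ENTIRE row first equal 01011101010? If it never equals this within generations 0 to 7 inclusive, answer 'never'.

Gen 0: 01100100110
Gen 1 (rule 137): 01000000100
Gen 2 (rule 89): 00111110011
Gen 3 (rule 105): 10100010011
Gen 4 (rule 22): 10110111100
Gen 5 (rule 137): 00100111001
Gen 6 (rule 89): 10010101100
Gen 7 (rule 105): 00001011101

Answer: never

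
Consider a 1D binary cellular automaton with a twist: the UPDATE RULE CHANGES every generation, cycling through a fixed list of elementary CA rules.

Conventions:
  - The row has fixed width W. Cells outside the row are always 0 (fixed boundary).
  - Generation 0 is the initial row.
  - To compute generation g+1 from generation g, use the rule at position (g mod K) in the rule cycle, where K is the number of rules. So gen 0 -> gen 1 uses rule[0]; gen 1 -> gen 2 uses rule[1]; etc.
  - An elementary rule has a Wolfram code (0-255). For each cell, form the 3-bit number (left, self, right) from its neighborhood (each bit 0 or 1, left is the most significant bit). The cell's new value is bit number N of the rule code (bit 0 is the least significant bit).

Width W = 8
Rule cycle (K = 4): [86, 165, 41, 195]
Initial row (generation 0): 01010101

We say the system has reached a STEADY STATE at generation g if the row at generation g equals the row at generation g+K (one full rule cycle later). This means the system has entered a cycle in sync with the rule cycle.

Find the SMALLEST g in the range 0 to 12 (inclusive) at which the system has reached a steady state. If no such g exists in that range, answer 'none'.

Gen 0: 01010101
Gen 1 (rule 86): 11010101
Gen 2 (rule 165): 00111111
Gen 3 (rule 41): 10100000
Gen 4 (rule 195): 00001111
Gen 5 (rule 86): 00010001
Gen 6 (rule 165): 11010101
Gen 7 (rule 41): 10101010
Gen 8 (rule 195): 00000000
Gen 9 (rule 86): 00000000
Gen 10 (rule 165): 11111111
Gen 11 (rule 41): 10000000
Gen 12 (rule 195): 00111111
Gen 13 (rule 86): 01000001
Gen 14 (rule 165): 01011101
Gen 15 (rule 41): 00110010
Gen 16 (rule 195): 11010100

Answer: none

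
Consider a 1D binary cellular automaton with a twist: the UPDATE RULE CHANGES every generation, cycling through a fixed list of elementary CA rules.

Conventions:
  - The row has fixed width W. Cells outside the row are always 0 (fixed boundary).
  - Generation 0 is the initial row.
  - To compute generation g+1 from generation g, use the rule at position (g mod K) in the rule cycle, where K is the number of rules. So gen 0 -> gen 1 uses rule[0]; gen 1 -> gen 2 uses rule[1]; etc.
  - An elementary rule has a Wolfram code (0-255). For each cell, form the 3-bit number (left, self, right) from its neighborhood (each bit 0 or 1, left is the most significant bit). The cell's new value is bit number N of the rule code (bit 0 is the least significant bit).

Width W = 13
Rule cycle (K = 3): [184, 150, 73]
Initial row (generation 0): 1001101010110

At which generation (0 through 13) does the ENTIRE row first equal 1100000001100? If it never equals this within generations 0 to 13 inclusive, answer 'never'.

Answer: 3

Derivation:
Gen 0: 1001101010110
Gen 1 (rule 184): 0101010101101
Gen 2 (rule 150): 1101010100001
Gen 3 (rule 73): 1100000001100
Gen 4 (rule 184): 1010000001010
Gen 5 (rule 150): 1011000011011
Gen 6 (rule 73): 0011011011011
Gen 7 (rule 184): 0010110110110
Gen 8 (rule 150): 0110000000001
Gen 9 (rule 73): 0110111111100
Gen 10 (rule 184): 0101111111010
Gen 11 (rule 150): 1100111110011
Gen 12 (rule 73): 1100100010011
Gen 13 (rule 184): 1010010001010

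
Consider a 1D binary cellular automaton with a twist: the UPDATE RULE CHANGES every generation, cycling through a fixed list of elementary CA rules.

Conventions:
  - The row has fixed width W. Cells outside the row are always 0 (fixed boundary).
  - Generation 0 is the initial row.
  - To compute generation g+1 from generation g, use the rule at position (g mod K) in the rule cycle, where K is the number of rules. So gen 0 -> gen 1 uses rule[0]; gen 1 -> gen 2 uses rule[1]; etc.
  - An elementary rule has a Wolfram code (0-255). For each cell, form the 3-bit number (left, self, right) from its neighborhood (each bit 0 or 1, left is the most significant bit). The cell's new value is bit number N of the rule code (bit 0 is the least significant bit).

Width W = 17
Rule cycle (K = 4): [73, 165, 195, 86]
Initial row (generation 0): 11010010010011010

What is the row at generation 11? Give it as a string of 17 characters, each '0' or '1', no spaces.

Gen 0: 11010010010011010
Gen 1 (rule 73): 11000000000011000
Gen 2 (rule 165): 00011111111000011
Gen 3 (rule 195): 11101111111011101
Gen 4 (rule 86): 00100000001000101
Gen 5 (rule 73): 10001111100010000
Gen 6 (rule 165): 10100111001010111
Gen 7 (rule 195): 00001011010000011
Gen 8 (rule 86): 00011001011000101
Gen 9 (rule 73): 11011000011010000
Gen 10 (rule 165): 00100011000110111
Gen 11 (rule 195): 11001101011010011

Answer: 11001101011010011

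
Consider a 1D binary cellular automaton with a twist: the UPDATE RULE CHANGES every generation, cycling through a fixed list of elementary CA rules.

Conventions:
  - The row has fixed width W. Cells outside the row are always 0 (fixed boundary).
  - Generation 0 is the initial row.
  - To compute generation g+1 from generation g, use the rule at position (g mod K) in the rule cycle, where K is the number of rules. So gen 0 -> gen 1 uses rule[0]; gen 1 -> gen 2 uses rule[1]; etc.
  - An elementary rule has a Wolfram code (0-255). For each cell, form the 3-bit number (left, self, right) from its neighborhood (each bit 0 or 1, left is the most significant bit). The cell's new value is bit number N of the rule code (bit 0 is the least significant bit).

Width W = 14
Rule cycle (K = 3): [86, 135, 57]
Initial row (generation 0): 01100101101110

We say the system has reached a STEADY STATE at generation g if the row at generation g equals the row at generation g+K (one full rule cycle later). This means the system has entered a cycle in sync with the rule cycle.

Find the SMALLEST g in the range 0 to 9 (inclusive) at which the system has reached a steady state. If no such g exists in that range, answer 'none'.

Answer: none

Derivation:
Gen 0: 01100101101110
Gen 1 (rule 86): 10111100100011
Gen 2 (rule 135): 10011001101100
Gen 3 (rule 57): 01010101011011
Gen 4 (rule 86): 11010101001001
Gen 5 (rule 135): 00010101011011
Gen 6 (rule 57): 11001010110110
Gen 7 (rule 86): 01111010010011
Gen 8 (rule 135): 10110010110100
Gen 9 (rule 57): 01101001101011
Gen 10 (rule 86): 10101110101001
Gen 11 (rule 135): 10100100101011
Gen 12 (rule 57): 01010010010110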